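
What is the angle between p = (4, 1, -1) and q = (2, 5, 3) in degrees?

p·q = 4·2 + 1·5 + (-1)·3 = 8 + 5 - 3 = 10
|p| = √(4² + 1² + (-1)²) = √18 ≈ 4.243
|q| = √(2² + 5² + 3²) = √38 ≈ 6.164
cos θ = (p·q)/(|p||q|) = 10/(4.243·6.164) ≈ 0.3824
θ = arccos(0.3824) ≈ 67.52°

67.52°


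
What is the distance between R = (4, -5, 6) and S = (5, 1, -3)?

d = √[(x₂-x₁)² + (y₂-y₁)² + (z₂-z₁)²]
  = √[1² + 6² + (-9)²]
  = √[1 + 36 + 81]
  = √118
  ≈ 10.86

10.86


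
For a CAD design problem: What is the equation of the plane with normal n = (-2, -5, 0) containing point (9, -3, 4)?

The plane through P with normal n = (a, b, c) satisfies n·(r - P) = 0,
i.e. ax + by + cz = a·x₀ + b·y₀ + c·z₀.
d = (-2)·9 + (-5)·(-3) + 0·4
  = -18 + 15 + 0
  = -3
Equation: -2x - 5y = -3

-2x - 5y = -3


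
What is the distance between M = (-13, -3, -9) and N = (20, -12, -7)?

d = √[(x₂-x₁)² + (y₂-y₁)² + (z₂-z₁)²]
  = √[33² + (-9)² + 2²]
  = √[1089 + 81 + 4]
  = √1174
  ≈ 34.26

34.26


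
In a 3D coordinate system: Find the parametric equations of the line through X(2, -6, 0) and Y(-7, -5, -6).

Direction vector d = Y - X = (-7 - 2, -5 + 6, -6 + 0) = (-9, 1, -6)
Parametric form r = X + t·d:
x = 2 - 9t, y = -6 + t, z = 0 - 6t

x = 2 - 9t, y = -6 + t, z = 0 - 6t


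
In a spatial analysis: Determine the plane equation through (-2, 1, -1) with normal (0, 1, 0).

The plane through P with normal n = (a, b, c) satisfies n·(r - P) = 0,
i.e. ax + by + cz = a·x₀ + b·y₀ + c·z₀.
d = 0·(-2) + 1·1 + 0·(-1)
  = 0 + 1 + 0
  = 1
Equation: y = 1

y = 1


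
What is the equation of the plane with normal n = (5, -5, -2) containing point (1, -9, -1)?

The plane through P with normal n = (a, b, c) satisfies n·(r - P) = 0,
i.e. ax + by + cz = a·x₀ + b·y₀ + c·z₀.
d = 5·1 + (-5)·(-9) + (-2)·(-1)
  = 5 + 45 + 2
  = 52
Equation: 5x - 5y - 2z = 52

5x - 5y - 2z = 52


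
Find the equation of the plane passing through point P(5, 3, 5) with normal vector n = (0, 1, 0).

The plane through P with normal n = (a, b, c) satisfies n·(r - P) = 0,
i.e. ax + by + cz = a·x₀ + b·y₀ + c·z₀.
d = 0·5 + 1·3 + 0·5
  = 0 + 3 + 0
  = 3
Equation: y = 3

y = 3


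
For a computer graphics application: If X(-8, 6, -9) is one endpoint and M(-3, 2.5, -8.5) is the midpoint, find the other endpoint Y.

Y = 2M - X
  = (2·(-3) - (-8), 2·2.5 - 6, 2·(-8.5) - (-9))
  = (-6 + 8, 5 - 6, -17 + 9)
  = (2, -1, -8)

(2, -1, -8)


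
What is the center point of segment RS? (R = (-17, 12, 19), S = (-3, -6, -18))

M = ((x₁+x₂)/2, (y₁+y₂)/2, (z₁+z₂)/2)
  = ((-17 - 3)/2, (12 - 6)/2, (19 - 18)/2)
  = (-20/2, 6/2, 1/2)
  = (-10, 3, 0.5)

(-10, 3, 0.5)


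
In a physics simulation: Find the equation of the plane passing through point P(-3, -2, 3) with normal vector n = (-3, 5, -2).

The plane through P with normal n = (a, b, c) satisfies n·(r - P) = 0,
i.e. ax + by + cz = a·x₀ + b·y₀ + c·z₀.
d = (-3)·(-3) + 5·(-2) + (-2)·3
  = 9 - 10 - 6
  = -7
Equation: -3x + 5y - 2z = -7

-3x + 5y - 2z = -7


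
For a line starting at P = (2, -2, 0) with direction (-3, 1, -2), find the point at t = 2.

P(t) = P + t·d
  = (2 + (-3)·2, -2 + 1·2, 0 + (-2)·2)
  = (2 - 6, -2 + 2, 0 - 4)
  = (-4, 0, -4)

(-4, 0, -4)


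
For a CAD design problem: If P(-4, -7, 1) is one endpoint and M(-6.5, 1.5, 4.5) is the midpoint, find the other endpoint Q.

Q = 2M - P
  = (2·(-6.5) - (-4), 2·1.5 - (-7), 2·4.5 - 1)
  = (-13 + 4, 3 + 7, 9 - 1)
  = (-9, 10, 8)

(-9, 10, 8)


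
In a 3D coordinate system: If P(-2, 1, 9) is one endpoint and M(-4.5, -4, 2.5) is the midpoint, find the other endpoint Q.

Q = 2M - P
  = (2·(-4.5) - (-2), 2·(-4) - 1, 2·2.5 - 9)
  = (-9 + 2, -8 - 1, 5 - 9)
  = (-7, -9, -4)

(-7, -9, -4)


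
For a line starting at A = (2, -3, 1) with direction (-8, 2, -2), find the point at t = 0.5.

P(t) = A + t·d
  = (2 + (-8)·0.5, -3 + 2·0.5, 1 + (-2)·0.5)
  = (2 - 4, -3 + 1, 1 - 1)
  = (-2, -2, 0)

(-2, -2, 0)


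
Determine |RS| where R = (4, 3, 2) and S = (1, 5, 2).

d = √[(x₂-x₁)² + (y₂-y₁)² + (z₂-z₁)²]
  = √[(-3)² + 2² + 0²]
  = √[9 + 4 + 0]
  = √13
  ≈ 3.606

3.606


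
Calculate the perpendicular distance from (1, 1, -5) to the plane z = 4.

distance = |a·x₀ + b·y₀ + c·z₀ - d| / √(a² + b² + c²)
  = |0·1 + 0·1 + 1·(-5) - 4| / √(0² + 0² + 1²)
  = |0 + 0 - 5 - 4| / √(0 + 0 + 1)
  = |-9| / √1
  = 9 / 1
  ≈ 9

9


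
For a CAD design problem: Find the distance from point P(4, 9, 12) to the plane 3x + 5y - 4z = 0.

distance = |a·x₀ + b·y₀ + c·z₀ - d| / √(a² + b² + c²)
  = |3·4 + 5·9 + (-4)·12 - 0| / √(3² + 5² + (-4)²)
  = |12 + 45 - 48 + 0| / √(9 + 25 + 16)
  = |9| / √50
  = 9 / 7.071
  ≈ 1.273

1.273


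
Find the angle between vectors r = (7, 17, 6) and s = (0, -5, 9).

r·s = 7·0 + 17·(-5) + 6·9 = 0 - 85 + 54 = -31
|r| = √(7² + 17² + 6²) = √374 ≈ 19.34
|s| = √(0² + (-5)² + 9²) = √106 ≈ 10.3
cos θ = (r·s)/(|r||s|) = -31/(19.34·10.3) ≈ -0.1557
θ = arccos(-0.1557) ≈ 98.96°

98.96°


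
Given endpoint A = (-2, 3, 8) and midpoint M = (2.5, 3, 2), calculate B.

B = 2M - A
  = (2·2.5 - (-2), 2·3 - 3, 2·2 - 8)
  = (5 + 2, 6 - 3, 4 - 8)
  = (7, 3, -4)

(7, 3, -4)


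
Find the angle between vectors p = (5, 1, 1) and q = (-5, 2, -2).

p·q = 5·(-5) + 1·2 + 1·(-2) = -25 + 2 - 2 = -25
|p| = √(5² + 1² + 1²) = √27 ≈ 5.196
|q| = √((-5)² + 2² + (-2)²) = √33 ≈ 5.745
cos θ = (p·q)/(|p||q|) = -25/(5.196·5.745) ≈ -0.8375
θ = arccos(-0.8375) ≈ 146.9°

146.9°


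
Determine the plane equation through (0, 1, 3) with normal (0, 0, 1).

The plane through P with normal n = (a, b, c) satisfies n·(r - P) = 0,
i.e. ax + by + cz = a·x₀ + b·y₀ + c·z₀.
d = 0·0 + 0·1 + 1·3
  = 0 + 0 + 3
  = 3
Equation: z = 3

z = 3


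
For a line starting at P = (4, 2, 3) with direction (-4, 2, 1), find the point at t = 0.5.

P(t) = P + t·d
  = (4 + (-4)·0.5, 2 + 2·0.5, 3 + 1·0.5)
  = (4 - 2, 2 + 1, 3 + 0.5)
  = (2, 3, 3.5)

(2, 3, 3.5)


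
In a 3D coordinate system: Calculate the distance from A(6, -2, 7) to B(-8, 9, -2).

d = √[(x₂-x₁)² + (y₂-y₁)² + (z₂-z₁)²]
  = √[(-14)² + 11² + (-9)²]
  = √[196 + 121 + 81]
  = √398
  ≈ 19.95

19.95


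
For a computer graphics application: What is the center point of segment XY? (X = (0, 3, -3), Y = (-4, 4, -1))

M = ((x₁+x₂)/2, (y₁+y₂)/2, (z₁+z₂)/2)
  = ((0 - 4)/2, (3 + 4)/2, (-3 - 1)/2)
  = (-4/2, 7/2, -4/2)
  = (-2, 3.5, -2)

(-2, 3.5, -2)


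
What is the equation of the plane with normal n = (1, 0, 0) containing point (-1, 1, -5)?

The plane through P with normal n = (a, b, c) satisfies n·(r - P) = 0,
i.e. ax + by + cz = a·x₀ + b·y₀ + c·z₀.
d = 1·(-1) + 0·1 + 0·(-5)
  = -1 + 0 + 0
  = -1
Equation: x = -1

x = -1


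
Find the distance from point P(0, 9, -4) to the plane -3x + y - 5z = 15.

distance = |a·x₀ + b·y₀ + c·z₀ - d| / √(a² + b² + c²)
  = |(-3)·0 + 1·9 + (-5)·(-4) - 15| / √((-3)² + 1² + (-5)²)
  = |0 + 9 + 20 - 15| / √(9 + 1 + 25)
  = |14| / √35
  = 14 / 5.916
  ≈ 2.366

2.366


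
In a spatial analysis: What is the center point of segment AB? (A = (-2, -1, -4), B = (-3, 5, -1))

M = ((x₁+x₂)/2, (y₁+y₂)/2, (z₁+z₂)/2)
  = ((-2 - 3)/2, (-1 + 5)/2, (-4 - 1)/2)
  = (-5/2, 4/2, -5/2)
  = (-2.5, 2, -2.5)

(-2.5, 2, -2.5)


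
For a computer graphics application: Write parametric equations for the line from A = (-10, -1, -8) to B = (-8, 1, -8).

Direction vector d = B - A = (-8 + 10, 1 + 1, -8 + 8) = (2, 2, 0)
Parametric form r = A + t·d:
x = -10 + 2t, y = -1 + 2t, z = -8

x = -10 + 2t, y = -1 + 2t, z = -8


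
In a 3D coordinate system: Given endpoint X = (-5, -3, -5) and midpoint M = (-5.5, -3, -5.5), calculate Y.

Y = 2M - X
  = (2·(-5.5) - (-5), 2·(-3) - (-3), 2·(-5.5) - (-5))
  = (-11 + 5, -6 + 3, -11 + 5)
  = (-6, -3, -6)

(-6, -3, -6)


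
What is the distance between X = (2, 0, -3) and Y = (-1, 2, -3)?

d = √[(x₂-x₁)² + (y₂-y₁)² + (z₂-z₁)²]
  = √[(-3)² + 2² + 0²]
  = √[9 + 4 + 0]
  = √13
  ≈ 3.606

3.606


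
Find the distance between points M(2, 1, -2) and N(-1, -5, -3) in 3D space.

d = √[(x₂-x₁)² + (y₂-y₁)² + (z₂-z₁)²]
  = √[(-3)² + (-6)² + (-1)²]
  = √[9 + 36 + 1]
  = √46
  ≈ 6.782

6.782


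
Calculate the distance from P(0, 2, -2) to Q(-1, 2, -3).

d = √[(x₂-x₁)² + (y₂-y₁)² + (z₂-z₁)²]
  = √[(-1)² + 0² + (-1)²]
  = √[1 + 0 + 1]
  = √2
  ≈ 1.414

1.414


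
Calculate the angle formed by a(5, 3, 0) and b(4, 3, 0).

a·b = 5·4 + 3·3 + 0·0 = 20 + 9 + 0 = 29
|a| = √(5² + 3² + 0²) = √34 ≈ 5.831
|b| = √(4² + 3² + 0²) = √25 ≈ 5
cos θ = (a·b)/(|a||b|) = 29/(5.831·5) ≈ 0.9947
θ = arccos(0.9947) ≈ 5.906°

5.906°


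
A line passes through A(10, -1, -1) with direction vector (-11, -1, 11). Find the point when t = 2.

P(t) = A + t·d
  = (10 + (-11)·2, -1 + (-1)·2, -1 + 11·2)
  = (10 - 22, -1 - 2, -1 + 22)
  = (-12, -3, 21)

(-12, -3, 21)


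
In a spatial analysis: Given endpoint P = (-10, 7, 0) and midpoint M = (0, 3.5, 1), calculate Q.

Q = 2M - P
  = (2·0 - (-10), 2·3.5 - 7, 2·1 - 0)
  = (0 + 10, 7 - 7, 2 + 0)
  = (10, 0, 2)

(10, 0, 2)


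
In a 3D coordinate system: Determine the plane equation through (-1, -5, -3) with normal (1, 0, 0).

The plane through P with normal n = (a, b, c) satisfies n·(r - P) = 0,
i.e. ax + by + cz = a·x₀ + b·y₀ + c·z₀.
d = 1·(-1) + 0·(-5) + 0·(-3)
  = -1 + 0 + 0
  = -1
Equation: x = -1

x = -1


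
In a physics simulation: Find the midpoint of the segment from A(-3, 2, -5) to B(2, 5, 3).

M = ((x₁+x₂)/2, (y₁+y₂)/2, (z₁+z₂)/2)
  = ((-3 + 2)/2, (2 + 5)/2, (-5 + 3)/2)
  = (-1/2, 7/2, -2/2)
  = (-0.5, 3.5, -1)

(-0.5, 3.5, -1)


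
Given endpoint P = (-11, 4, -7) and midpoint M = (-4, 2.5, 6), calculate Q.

Q = 2M - P
  = (2·(-4) - (-11), 2·2.5 - 4, 2·6 - (-7))
  = (-8 + 11, 5 - 4, 12 + 7)
  = (3, 1, 19)

(3, 1, 19)


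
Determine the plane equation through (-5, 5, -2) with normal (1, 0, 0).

The plane through P with normal n = (a, b, c) satisfies n·(r - P) = 0,
i.e. ax + by + cz = a·x₀ + b·y₀ + c·z₀.
d = 1·(-5) + 0·5 + 0·(-2)
  = -5 + 0 + 0
  = -5
Equation: x = -5

x = -5


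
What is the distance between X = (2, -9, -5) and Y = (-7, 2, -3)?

d = √[(x₂-x₁)² + (y₂-y₁)² + (z₂-z₁)²]
  = √[(-9)² + 11² + 2²]
  = √[81 + 121 + 4]
  = √206
  ≈ 14.35

14.35


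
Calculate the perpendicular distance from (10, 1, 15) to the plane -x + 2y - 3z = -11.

distance = |a·x₀ + b·y₀ + c·z₀ - d| / √(a² + b² + c²)
  = |(-1)·10 + 2·1 + (-3)·15 - (-11)| / √((-1)² + 2² + (-3)²)
  = |-10 + 2 - 45 + 11| / √(1 + 4 + 9)
  = |-42| / √14
  = 42 / 3.742
  ≈ 11.22

11.22


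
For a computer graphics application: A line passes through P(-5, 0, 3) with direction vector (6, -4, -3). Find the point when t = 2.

P(t) = P + t·d
  = (-5 + 6·2, 0 + (-4)·2, 3 + (-3)·2)
  = (-5 + 12, 0 - 8, 3 - 6)
  = (7, -8, -3)

(7, -8, -3)


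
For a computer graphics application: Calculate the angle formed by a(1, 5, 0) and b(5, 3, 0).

a·b = 1·5 + 5·3 + 0·0 = 5 + 15 + 0 = 20
|a| = √(1² + 5² + 0²) = √26 ≈ 5.099
|b| = √(5² + 3² + 0²) = √34 ≈ 5.831
cos θ = (a·b)/(|a||b|) = 20/(5.099·5.831) ≈ 0.6727
θ = arccos(0.6727) ≈ 47.73°

47.73°


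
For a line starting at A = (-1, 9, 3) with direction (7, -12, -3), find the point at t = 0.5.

P(t) = A + t·d
  = (-1 + 7·0.5, 9 + (-12)·0.5, 3 + (-3)·0.5)
  = (-1 + 3.5, 9 - 6, 3 - 1.5)
  = (2.5, 3, 1.5)

(2.5, 3, 1.5)


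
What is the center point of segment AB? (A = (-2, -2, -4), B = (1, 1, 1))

M = ((x₁+x₂)/2, (y₁+y₂)/2, (z₁+z₂)/2)
  = ((-2 + 1)/2, (-2 + 1)/2, (-4 + 1)/2)
  = (-1/2, -1/2, -3/2)
  = (-0.5, -0.5, -1.5)

(-0.5, -0.5, -1.5)


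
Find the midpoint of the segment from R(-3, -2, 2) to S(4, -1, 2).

M = ((x₁+x₂)/2, (y₁+y₂)/2, (z₁+z₂)/2)
  = ((-3 + 4)/2, (-2 - 1)/2, (2 + 2)/2)
  = (1/2, -3/2, 4/2)
  = (0.5, -1.5, 2)

(0.5, -1.5, 2)


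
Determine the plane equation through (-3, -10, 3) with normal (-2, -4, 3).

The plane through P with normal n = (a, b, c) satisfies n·(r - P) = 0,
i.e. ax + by + cz = a·x₀ + b·y₀ + c·z₀.
d = (-2)·(-3) + (-4)·(-10) + 3·3
  = 6 + 40 + 9
  = 55
Equation: -2x - 4y + 3z = 55

-2x - 4y + 3z = 55


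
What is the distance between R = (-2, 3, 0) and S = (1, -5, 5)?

d = √[(x₂-x₁)² + (y₂-y₁)² + (z₂-z₁)²]
  = √[3² + (-8)² + 5²]
  = √[9 + 64 + 25]
  = √98
  ≈ 9.899

9.899


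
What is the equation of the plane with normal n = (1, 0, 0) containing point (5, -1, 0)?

The plane through P with normal n = (a, b, c) satisfies n·(r - P) = 0,
i.e. ax + by + cz = a·x₀ + b·y₀ + c·z₀.
d = 1·5 + 0·(-1) + 0·0
  = 5 + 0 + 0
  = 5
Equation: x = 5

x = 5


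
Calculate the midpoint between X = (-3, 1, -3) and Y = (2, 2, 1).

M = ((x₁+x₂)/2, (y₁+y₂)/2, (z₁+z₂)/2)
  = ((-3 + 2)/2, (1 + 2)/2, (-3 + 1)/2)
  = (-1/2, 3/2, -2/2)
  = (-0.5, 1.5, -1)

(-0.5, 1.5, -1)


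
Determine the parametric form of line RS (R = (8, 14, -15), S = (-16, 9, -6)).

Direction vector d = S - R = (-16 - 8, 9 - 14, -6 + 15) = (-24, -5, 9)
Parametric form r = R + t·d:
x = 8 - 24t, y = 14 - 5t, z = -15 + 9t

x = 8 - 24t, y = 14 - 5t, z = -15 + 9t


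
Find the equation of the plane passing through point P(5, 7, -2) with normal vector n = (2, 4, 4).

The plane through P with normal n = (a, b, c) satisfies n·(r - P) = 0,
i.e. ax + by + cz = a·x₀ + b·y₀ + c·z₀.
d = 2·5 + 4·7 + 4·(-2)
  = 10 + 28 - 8
  = 30
Equation: 2x + 4y + 4z = 30

2x + 4y + 4z = 30


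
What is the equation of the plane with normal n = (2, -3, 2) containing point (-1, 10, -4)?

The plane through P with normal n = (a, b, c) satisfies n·(r - P) = 0,
i.e. ax + by + cz = a·x₀ + b·y₀ + c·z₀.
d = 2·(-1) + (-3)·10 + 2·(-4)
  = -2 - 30 - 8
  = -40
Equation: 2x - 3y + 2z = -40

2x - 3y + 2z = -40


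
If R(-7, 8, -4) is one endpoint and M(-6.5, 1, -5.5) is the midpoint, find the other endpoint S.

S = 2M - R
  = (2·(-6.5) - (-7), 2·1 - 8, 2·(-5.5) - (-4))
  = (-13 + 7, 2 - 8, -11 + 4)
  = (-6, -6, -7)

(-6, -6, -7)


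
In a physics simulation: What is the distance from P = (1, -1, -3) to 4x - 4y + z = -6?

distance = |a·x₀ + b·y₀ + c·z₀ - d| / √(a² + b² + c²)
  = |4·1 + (-4)·(-1) + 1·(-3) - (-6)| / √(4² + (-4)² + 1²)
  = |4 + 4 - 3 + 6| / √(16 + 16 + 1)
  = |11| / √33
  = 11 / 5.745
  ≈ 1.915

1.915


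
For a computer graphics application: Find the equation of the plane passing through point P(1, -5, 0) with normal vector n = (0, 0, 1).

The plane through P with normal n = (a, b, c) satisfies n·(r - P) = 0,
i.e. ax + by + cz = a·x₀ + b·y₀ + c·z₀.
d = 0·1 + 0·(-5) + 1·0
  = 0 + 0 + 0
  = 0
Equation: z = 0

z = 0


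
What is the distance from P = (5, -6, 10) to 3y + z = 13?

distance = |a·x₀ + b·y₀ + c·z₀ - d| / √(a² + b² + c²)
  = |0·5 + 3·(-6) + 1·10 - 13| / √(0² + 3² + 1²)
  = |0 - 18 + 10 - 13| / √(0 + 9 + 1)
  = |-21| / √10
  = 21 / 3.162
  ≈ 6.641

6.641


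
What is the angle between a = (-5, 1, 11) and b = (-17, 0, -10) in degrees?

a·b = (-5)·(-17) + 1·0 + 11·(-10) = 85 + 0 - 110 = -25
|a| = √((-5)² + 1² + 11²) = √147 ≈ 12.12
|b| = √((-17)² + 0² + (-10)²) = √389 ≈ 19.72
cos θ = (a·b)/(|a||b|) = -25/(12.12·19.72) ≈ -0.1045
θ = arccos(-0.1045) ≈ 96°

96°


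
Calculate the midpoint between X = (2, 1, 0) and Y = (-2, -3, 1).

M = ((x₁+x₂)/2, (y₁+y₂)/2, (z₁+z₂)/2)
  = ((2 - 2)/2, (1 - 3)/2, (0 + 1)/2)
  = (0/2, -2/2, 1/2)
  = (0, -1, 0.5)

(0, -1, 0.5)


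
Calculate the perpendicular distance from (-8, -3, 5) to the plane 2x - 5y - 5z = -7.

distance = |a·x₀ + b·y₀ + c·z₀ - d| / √(a² + b² + c²)
  = |2·(-8) + (-5)·(-3) + (-5)·5 - (-7)| / √(2² + (-5)² + (-5)²)
  = |-16 + 15 - 25 + 7| / √(4 + 25 + 25)
  = |-19| / √54
  = 19 / 7.348
  ≈ 2.586

2.586


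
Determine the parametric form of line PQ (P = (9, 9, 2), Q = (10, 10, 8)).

Direction vector d = Q - P = (10 - 9, 10 - 9, 8 - 2) = (1, 1, 6)
Parametric form r = P + t·d:
x = 9 + t, y = 9 + t, z = 2 + 6t

x = 9 + t, y = 9 + t, z = 2 + 6t


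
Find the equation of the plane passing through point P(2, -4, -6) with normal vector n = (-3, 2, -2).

The plane through P with normal n = (a, b, c) satisfies n·(r - P) = 0,
i.e. ax + by + cz = a·x₀ + b·y₀ + c·z₀.
d = (-3)·2 + 2·(-4) + (-2)·(-6)
  = -6 - 8 + 12
  = -2
Equation: -3x + 2y - 2z = -2

-3x + 2y - 2z = -2


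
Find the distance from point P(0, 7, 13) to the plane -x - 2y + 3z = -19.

distance = |a·x₀ + b·y₀ + c·z₀ - d| / √(a² + b² + c²)
  = |(-1)·0 + (-2)·7 + 3·13 - (-19)| / √((-1)² + (-2)² + 3²)
  = |0 - 14 + 39 + 19| / √(1 + 4 + 9)
  = |44| / √14
  = 44 / 3.742
  ≈ 11.76

11.76


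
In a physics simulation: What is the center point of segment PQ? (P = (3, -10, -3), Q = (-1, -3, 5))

M = ((x₁+x₂)/2, (y₁+y₂)/2, (z₁+z₂)/2)
  = ((3 - 1)/2, (-10 - 3)/2, (-3 + 5)/2)
  = (2/2, -13/2, 2/2)
  = (1, -6.5, 1)

(1, -6.5, 1)


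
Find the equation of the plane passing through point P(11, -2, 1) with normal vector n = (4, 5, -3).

The plane through P with normal n = (a, b, c) satisfies n·(r - P) = 0,
i.e. ax + by + cz = a·x₀ + b·y₀ + c·z₀.
d = 4·11 + 5·(-2) + (-3)·1
  = 44 - 10 - 3
  = 31
Equation: 4x + 5y - 3z = 31

4x + 5y - 3z = 31


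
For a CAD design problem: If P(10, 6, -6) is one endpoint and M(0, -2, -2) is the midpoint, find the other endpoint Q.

Q = 2M - P
  = (2·0 - 10, 2·(-2) - 6, 2·(-2) - (-6))
  = (0 - 10, -4 - 6, -4 + 6)
  = (-10, -10, 2)

(-10, -10, 2)


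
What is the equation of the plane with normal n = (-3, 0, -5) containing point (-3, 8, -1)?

The plane through P with normal n = (a, b, c) satisfies n·(r - P) = 0,
i.e. ax + by + cz = a·x₀ + b·y₀ + c·z₀.
d = (-3)·(-3) + 0·8 + (-5)·(-1)
  = 9 + 0 + 5
  = 14
Equation: -3x - 5z = 14

-3x - 5z = 14


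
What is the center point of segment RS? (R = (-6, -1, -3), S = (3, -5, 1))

M = ((x₁+x₂)/2, (y₁+y₂)/2, (z₁+z₂)/2)
  = ((-6 + 3)/2, (-1 - 5)/2, (-3 + 1)/2)
  = (-3/2, -6/2, -2/2)
  = (-1.5, -3, -1)

(-1.5, -3, -1)


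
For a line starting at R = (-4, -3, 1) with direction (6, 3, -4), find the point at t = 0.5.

P(t) = R + t·d
  = (-4 + 6·0.5, -3 + 3·0.5, 1 + (-4)·0.5)
  = (-4 + 3, -3 + 1.5, 1 - 2)
  = (-1, -1.5, -1)

(-1, -1.5, -1)


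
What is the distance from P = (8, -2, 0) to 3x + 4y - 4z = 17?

distance = |a·x₀ + b·y₀ + c·z₀ - d| / √(a² + b² + c²)
  = |3·8 + 4·(-2) + (-4)·0 - 17| / √(3² + 4² + (-4)²)
  = |24 - 8 + 0 - 17| / √(9 + 16 + 16)
  = |-1| / √41
  = 1 / 6.403
  ≈ 0.1562

0.1562


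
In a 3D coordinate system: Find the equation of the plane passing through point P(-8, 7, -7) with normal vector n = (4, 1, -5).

The plane through P with normal n = (a, b, c) satisfies n·(r - P) = 0,
i.e. ax + by + cz = a·x₀ + b·y₀ + c·z₀.
d = 4·(-8) + 1·7 + (-5)·(-7)
  = -32 + 7 + 35
  = 10
Equation: 4x + y - 5z = 10

4x + y - 5z = 10


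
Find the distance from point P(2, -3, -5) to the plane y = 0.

distance = |a·x₀ + b·y₀ + c·z₀ - d| / √(a² + b² + c²)
  = |0·2 + 1·(-3) + 0·(-5) - 0| / √(0² + 1² + 0²)
  = |0 - 3 + 0 + 0| / √(0 + 1 + 0)
  = |-3| / √1
  = 3 / 1
  ≈ 3

3


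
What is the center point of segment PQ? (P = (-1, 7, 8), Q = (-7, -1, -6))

M = ((x₁+x₂)/2, (y₁+y₂)/2, (z₁+z₂)/2)
  = ((-1 - 7)/2, (7 - 1)/2, (8 - 6)/2)
  = (-8/2, 6/2, 2/2)
  = (-4, 3, 1)

(-4, 3, 1)


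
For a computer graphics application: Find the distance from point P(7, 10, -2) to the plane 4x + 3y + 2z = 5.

distance = |a·x₀ + b·y₀ + c·z₀ - d| / √(a² + b² + c²)
  = |4·7 + 3·10 + 2·(-2) - 5| / √(4² + 3² + 2²)
  = |28 + 30 - 4 - 5| / √(16 + 9 + 4)
  = |49| / √29
  = 49 / 5.385
  ≈ 9.099

9.099


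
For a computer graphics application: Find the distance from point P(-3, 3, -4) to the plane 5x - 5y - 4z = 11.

distance = |a·x₀ + b·y₀ + c·z₀ - d| / √(a² + b² + c²)
  = |5·(-3) + (-5)·3 + (-4)·(-4) - 11| / √(5² + (-5)² + (-4)²)
  = |-15 - 15 + 16 - 11| / √(25 + 25 + 16)
  = |-25| / √66
  = 25 / 8.124
  ≈ 3.077

3.077


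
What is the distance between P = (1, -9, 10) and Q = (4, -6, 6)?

d = √[(x₂-x₁)² + (y₂-y₁)² + (z₂-z₁)²]
  = √[3² + 3² + (-4)²]
  = √[9 + 9 + 16]
  = √34
  ≈ 5.831

5.831


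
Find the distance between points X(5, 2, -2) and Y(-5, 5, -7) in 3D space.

d = √[(x₂-x₁)² + (y₂-y₁)² + (z₂-z₁)²]
  = √[(-10)² + 3² + (-5)²]
  = √[100 + 9 + 25]
  = √134
  ≈ 11.58

11.58


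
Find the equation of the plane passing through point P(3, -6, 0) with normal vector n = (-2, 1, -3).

The plane through P with normal n = (a, b, c) satisfies n·(r - P) = 0,
i.e. ax + by + cz = a·x₀ + b·y₀ + c·z₀.
d = (-2)·3 + 1·(-6) + (-3)·0
  = -6 - 6 + 0
  = -12
Equation: -2x + y - 3z = -12

-2x + y - 3z = -12


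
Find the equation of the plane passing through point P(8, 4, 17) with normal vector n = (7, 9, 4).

The plane through P with normal n = (a, b, c) satisfies n·(r - P) = 0,
i.e. ax + by + cz = a·x₀ + b·y₀ + c·z₀.
d = 7·8 + 9·4 + 4·17
  = 56 + 36 + 68
  = 160
Equation: 7x + 9y + 4z = 160

7x + 9y + 4z = 160


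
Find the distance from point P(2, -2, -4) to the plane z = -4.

distance = |a·x₀ + b·y₀ + c·z₀ - d| / √(a² + b² + c²)
  = |0·2 + 0·(-2) + 1·(-4) - (-4)| / √(0² + 0² + 1²)
  = |0 + 0 - 4 + 4| / √(0 + 0 + 1)
  = |0| / √1
  = 0 / 1
  ≈ 0

0


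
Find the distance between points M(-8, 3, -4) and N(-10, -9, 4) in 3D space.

d = √[(x₂-x₁)² + (y₂-y₁)² + (z₂-z₁)²]
  = √[(-2)² + (-12)² + 8²]
  = √[4 + 144 + 64]
  = √212
  ≈ 14.56

14.56


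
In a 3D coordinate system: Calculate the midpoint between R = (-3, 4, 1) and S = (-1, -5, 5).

M = ((x₁+x₂)/2, (y₁+y₂)/2, (z₁+z₂)/2)
  = ((-3 - 1)/2, (4 - 5)/2, (1 + 5)/2)
  = (-4/2, -1/2, 6/2)
  = (-2, -0.5, 3)

(-2, -0.5, 3)


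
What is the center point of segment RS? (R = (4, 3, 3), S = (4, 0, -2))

M = ((x₁+x₂)/2, (y₁+y₂)/2, (z₁+z₂)/2)
  = ((4 + 4)/2, (3 + 0)/2, (3 - 2)/2)
  = (8/2, 3/2, 1/2)
  = (4, 1.5, 0.5)

(4, 1.5, 0.5)


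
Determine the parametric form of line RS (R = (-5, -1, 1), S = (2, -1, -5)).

Direction vector d = S - R = (2 + 5, -1 + 1, -5 - 1) = (7, 0, -6)
Parametric form r = R + t·d:
x = -5 + 7t, y = -1, z = 1 - 6t

x = -5 + 7t, y = -1, z = 1 - 6t


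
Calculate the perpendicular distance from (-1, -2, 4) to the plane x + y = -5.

distance = |a·x₀ + b·y₀ + c·z₀ - d| / √(a² + b² + c²)
  = |1·(-1) + 1·(-2) + 0·4 - (-5)| / √(1² + 1² + 0²)
  = |-1 - 2 + 0 + 5| / √(1 + 1 + 0)
  = |2| / √2
  = 2 / 1.414
  ≈ 1.414

1.414


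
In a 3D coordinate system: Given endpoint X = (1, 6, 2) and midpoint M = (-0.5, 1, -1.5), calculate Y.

Y = 2M - X
  = (2·(-0.5) - 1, 2·1 - 6, 2·(-1.5) - 2)
  = (-1 - 1, 2 - 6, -3 - 2)
  = (-2, -4, -5)

(-2, -4, -5)


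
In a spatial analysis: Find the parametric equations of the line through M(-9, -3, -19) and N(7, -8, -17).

Direction vector d = N - M = (7 + 9, -8 + 3, -17 + 19) = (16, -5, 2)
Parametric form r = M + t·d:
x = -9 + 16t, y = -3 - 5t, z = -19 + 2t

x = -9 + 16t, y = -3 - 5t, z = -19 + 2t


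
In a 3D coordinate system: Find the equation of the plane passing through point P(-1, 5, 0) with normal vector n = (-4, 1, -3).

The plane through P with normal n = (a, b, c) satisfies n·(r - P) = 0,
i.e. ax + by + cz = a·x₀ + b·y₀ + c·z₀.
d = (-4)·(-1) + 1·5 + (-3)·0
  = 4 + 5 + 0
  = 9
Equation: -4x + y - 3z = 9

-4x + y - 3z = 9


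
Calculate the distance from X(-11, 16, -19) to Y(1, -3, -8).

d = √[(x₂-x₁)² + (y₂-y₁)² + (z₂-z₁)²]
  = √[12² + (-19)² + 11²]
  = √[144 + 361 + 121]
  = √626
  ≈ 25.02

25.02


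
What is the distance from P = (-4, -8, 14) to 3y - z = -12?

distance = |a·x₀ + b·y₀ + c·z₀ - d| / √(a² + b² + c²)
  = |0·(-4) + 3·(-8) + (-1)·14 - (-12)| / √(0² + 3² + (-1)²)
  = |0 - 24 - 14 + 12| / √(0 + 9 + 1)
  = |-26| / √10
  = 26 / 3.162
  ≈ 8.222

8.222


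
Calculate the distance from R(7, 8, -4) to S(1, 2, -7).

d = √[(x₂-x₁)² + (y₂-y₁)² + (z₂-z₁)²]
  = √[(-6)² + (-6)² + (-3)²]
  = √[36 + 36 + 9]
  = √81
  ≈ 9

9


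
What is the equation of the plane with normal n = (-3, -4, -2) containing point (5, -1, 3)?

The plane through P with normal n = (a, b, c) satisfies n·(r - P) = 0,
i.e. ax + by + cz = a·x₀ + b·y₀ + c·z₀.
d = (-3)·5 + (-4)·(-1) + (-2)·3
  = -15 + 4 - 6
  = -17
Equation: -3x - 4y - 2z = -17

-3x - 4y - 2z = -17


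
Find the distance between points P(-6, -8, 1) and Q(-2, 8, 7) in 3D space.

d = √[(x₂-x₁)² + (y₂-y₁)² + (z₂-z₁)²]
  = √[4² + 16² + 6²]
  = √[16 + 256 + 36]
  = √308
  ≈ 17.55

17.55


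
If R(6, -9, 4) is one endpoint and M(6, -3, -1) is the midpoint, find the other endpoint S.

S = 2M - R
  = (2·6 - 6, 2·(-3) - (-9), 2·(-1) - 4)
  = (12 - 6, -6 + 9, -2 - 4)
  = (6, 3, -6)

(6, 3, -6)


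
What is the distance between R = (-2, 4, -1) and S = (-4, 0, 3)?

d = √[(x₂-x₁)² + (y₂-y₁)² + (z₂-z₁)²]
  = √[(-2)² + (-4)² + 4²]
  = √[4 + 16 + 16]
  = √36
  ≈ 6

6


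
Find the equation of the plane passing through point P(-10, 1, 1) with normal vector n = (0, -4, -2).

The plane through P with normal n = (a, b, c) satisfies n·(r - P) = 0,
i.e. ax + by + cz = a·x₀ + b·y₀ + c·z₀.
d = 0·(-10) + (-4)·1 + (-2)·1
  = 0 - 4 - 2
  = -6
Equation: -4y - 2z = -6

-4y - 2z = -6


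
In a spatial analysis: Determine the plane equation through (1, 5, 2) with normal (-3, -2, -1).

The plane through P with normal n = (a, b, c) satisfies n·(r - P) = 0,
i.e. ax + by + cz = a·x₀ + b·y₀ + c·z₀.
d = (-3)·1 + (-2)·5 + (-1)·2
  = -3 - 10 - 2
  = -15
Equation: -3x - 2y - z = -15

-3x - 2y - z = -15


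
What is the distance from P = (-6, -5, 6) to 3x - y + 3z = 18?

distance = |a·x₀ + b·y₀ + c·z₀ - d| / √(a² + b² + c²)
  = |3·(-6) + (-1)·(-5) + 3·6 - 18| / √(3² + (-1)² + 3²)
  = |-18 + 5 + 18 - 18| / √(9 + 1 + 9)
  = |-13| / √19
  = 13 / 4.359
  ≈ 2.982

2.982


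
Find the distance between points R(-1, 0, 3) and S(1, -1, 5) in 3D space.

d = √[(x₂-x₁)² + (y₂-y₁)² + (z₂-z₁)²]
  = √[2² + (-1)² + 2²]
  = √[4 + 1 + 4]
  = √9
  ≈ 3

3


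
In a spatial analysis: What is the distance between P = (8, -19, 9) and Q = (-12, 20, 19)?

d = √[(x₂-x₁)² + (y₂-y₁)² + (z₂-z₁)²]
  = √[(-20)² + 39² + 10²]
  = √[400 + 1521 + 100]
  = √2021
  ≈ 44.96

44.96


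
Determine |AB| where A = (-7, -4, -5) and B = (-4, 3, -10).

d = √[(x₂-x₁)² + (y₂-y₁)² + (z₂-z₁)²]
  = √[3² + 7² + (-5)²]
  = √[9 + 49 + 25]
  = √83
  ≈ 9.11

9.11


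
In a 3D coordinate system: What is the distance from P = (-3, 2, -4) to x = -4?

distance = |a·x₀ + b·y₀ + c·z₀ - d| / √(a² + b² + c²)
  = |1·(-3) + 0·2 + 0·(-4) - (-4)| / √(1² + 0² + 0²)
  = |-3 + 0 + 0 + 4| / √(1 + 0 + 0)
  = |1| / √1
  = 1 / 1
  ≈ 1

1


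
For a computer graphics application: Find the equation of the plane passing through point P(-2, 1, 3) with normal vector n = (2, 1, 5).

The plane through P with normal n = (a, b, c) satisfies n·(r - P) = 0,
i.e. ax + by + cz = a·x₀ + b·y₀ + c·z₀.
d = 2·(-2) + 1·1 + 5·3
  = -4 + 1 + 15
  = 12
Equation: 2x + y + 5z = 12

2x + y + 5z = 12


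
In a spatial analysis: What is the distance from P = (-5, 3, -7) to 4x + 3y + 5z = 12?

distance = |a·x₀ + b·y₀ + c·z₀ - d| / √(a² + b² + c²)
  = |4·(-5) + 3·3 + 5·(-7) - 12| / √(4² + 3² + 5²)
  = |-20 + 9 - 35 - 12| / √(16 + 9 + 25)
  = |-58| / √50
  = 58 / 7.071
  ≈ 8.202

8.202


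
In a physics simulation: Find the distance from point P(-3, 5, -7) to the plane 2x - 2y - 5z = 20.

distance = |a·x₀ + b·y₀ + c·z₀ - d| / √(a² + b² + c²)
  = |2·(-3) + (-2)·5 + (-5)·(-7) - 20| / √(2² + (-2)² + (-5)²)
  = |-6 - 10 + 35 - 20| / √(4 + 4 + 25)
  = |-1| / √33
  = 1 / 5.745
  ≈ 0.1741

0.1741


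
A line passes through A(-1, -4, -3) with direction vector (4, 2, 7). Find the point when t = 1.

P(t) = A + t·d
  = (-1 + 4·1, -4 + 2·1, -3 + 7·1)
  = (-1 + 4, -4 + 2, -3 + 7)
  = (3, -2, 4)

(3, -2, 4)


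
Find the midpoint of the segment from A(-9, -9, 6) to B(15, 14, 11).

M = ((x₁+x₂)/2, (y₁+y₂)/2, (z₁+z₂)/2)
  = ((-9 + 15)/2, (-9 + 14)/2, (6 + 11)/2)
  = (6/2, 5/2, 17/2)
  = (3, 2.5, 8.5)

(3, 2.5, 8.5)


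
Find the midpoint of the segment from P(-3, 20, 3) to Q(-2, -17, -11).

M = ((x₁+x₂)/2, (y₁+y₂)/2, (z₁+z₂)/2)
  = ((-3 - 2)/2, (20 - 17)/2, (3 - 11)/2)
  = (-5/2, 3/2, -8/2)
  = (-2.5, 1.5, -4)

(-2.5, 1.5, -4)


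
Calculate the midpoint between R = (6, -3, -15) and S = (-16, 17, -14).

M = ((x₁+x₂)/2, (y₁+y₂)/2, (z₁+z₂)/2)
  = ((6 - 16)/2, (-3 + 17)/2, (-15 - 14)/2)
  = (-10/2, 14/2, -29/2)
  = (-5, 7, -14.5)

(-5, 7, -14.5)


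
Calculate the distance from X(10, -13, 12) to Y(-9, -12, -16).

d = √[(x₂-x₁)² + (y₂-y₁)² + (z₂-z₁)²]
  = √[(-19)² + 1² + (-28)²]
  = √[361 + 1 + 784]
  = √1146
  ≈ 33.85

33.85


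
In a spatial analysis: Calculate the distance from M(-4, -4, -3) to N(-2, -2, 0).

d = √[(x₂-x₁)² + (y₂-y₁)² + (z₂-z₁)²]
  = √[2² + 2² + 3²]
  = √[4 + 4 + 9]
  = √17
  ≈ 4.123

4.123


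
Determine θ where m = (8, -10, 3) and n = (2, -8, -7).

m·n = 8·2 + (-10)·(-8) + 3·(-7) = 16 + 80 - 21 = 75
|m| = √(8² + (-10)² + 3²) = √173 ≈ 13.15
|n| = √(2² + (-8)² + (-7)²) = √117 ≈ 10.82
cos θ = (m·n)/(|m||n|) = 75/(13.15·10.82) ≈ 0.5272
θ = arccos(0.5272) ≈ 58.19°

58.19°


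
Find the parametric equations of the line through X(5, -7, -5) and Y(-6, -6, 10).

Direction vector d = Y - X = (-6 - 5, -6 + 7, 10 + 5) = (-11, 1, 15)
Parametric form r = X + t·d:
x = 5 - 11t, y = -7 + t, z = -5 + 15t

x = 5 - 11t, y = -7 + t, z = -5 + 15t


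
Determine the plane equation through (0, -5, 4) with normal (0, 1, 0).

The plane through P with normal n = (a, b, c) satisfies n·(r - P) = 0,
i.e. ax + by + cz = a·x₀ + b·y₀ + c·z₀.
d = 0·0 + 1·(-5) + 0·4
  = 0 - 5 + 0
  = -5
Equation: y = -5

y = -5


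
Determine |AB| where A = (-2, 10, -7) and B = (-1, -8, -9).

d = √[(x₂-x₁)² + (y₂-y₁)² + (z₂-z₁)²]
  = √[1² + (-18)² + (-2)²]
  = √[1 + 324 + 4]
  = √329
  ≈ 18.14

18.14


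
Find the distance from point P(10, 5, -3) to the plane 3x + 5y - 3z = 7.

distance = |a·x₀ + b·y₀ + c·z₀ - d| / √(a² + b² + c²)
  = |3·10 + 5·5 + (-3)·(-3) - 7| / √(3² + 5² + (-3)²)
  = |30 + 25 + 9 - 7| / √(9 + 25 + 9)
  = |57| / √43
  = 57 / 6.557
  ≈ 8.692

8.692


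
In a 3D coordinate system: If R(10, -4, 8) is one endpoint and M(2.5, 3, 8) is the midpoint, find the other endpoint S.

S = 2M - R
  = (2·2.5 - 10, 2·3 - (-4), 2·8 - 8)
  = (5 - 10, 6 + 4, 16 - 8)
  = (-5, 10, 8)

(-5, 10, 8)


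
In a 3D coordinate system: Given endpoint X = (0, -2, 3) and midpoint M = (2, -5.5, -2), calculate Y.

Y = 2M - X
  = (2·2 - 0, 2·(-5.5) - (-2), 2·(-2) - 3)
  = (4 + 0, -11 + 2, -4 - 3)
  = (4, -9, -7)

(4, -9, -7)


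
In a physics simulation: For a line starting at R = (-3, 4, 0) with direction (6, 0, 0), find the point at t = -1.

P(t) = R + t·d
  = (-3 + 6·(-1), 4 + 0·(-1), 0 + 0·(-1))
  = (-3 - 6, 4 + 0, 0 + 0)
  = (-9, 4, 0)

(-9, 4, 0)


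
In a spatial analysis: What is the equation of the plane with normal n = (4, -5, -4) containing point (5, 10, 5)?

The plane through P with normal n = (a, b, c) satisfies n·(r - P) = 0,
i.e. ax + by + cz = a·x₀ + b·y₀ + c·z₀.
d = 4·5 + (-5)·10 + (-4)·5
  = 20 - 50 - 20
  = -50
Equation: 4x - 5y - 4z = -50

4x - 5y - 4z = -50


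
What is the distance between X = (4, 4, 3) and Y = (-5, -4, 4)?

d = √[(x₂-x₁)² + (y₂-y₁)² + (z₂-z₁)²]
  = √[(-9)² + (-8)² + 1²]
  = √[81 + 64 + 1]
  = √146
  ≈ 12.08

12.08


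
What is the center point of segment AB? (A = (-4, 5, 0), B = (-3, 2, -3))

M = ((x₁+x₂)/2, (y₁+y₂)/2, (z₁+z₂)/2)
  = ((-4 - 3)/2, (5 + 2)/2, (0 - 3)/2)
  = (-7/2, 7/2, -3/2)
  = (-3.5, 3.5, -1.5)

(-3.5, 3.5, -1.5)


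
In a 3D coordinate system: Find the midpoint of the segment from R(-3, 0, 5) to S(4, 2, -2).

M = ((x₁+x₂)/2, (y₁+y₂)/2, (z₁+z₂)/2)
  = ((-3 + 4)/2, (0 + 2)/2, (5 - 2)/2)
  = (1/2, 2/2, 3/2)
  = (0.5, 1, 1.5)

(0.5, 1, 1.5)


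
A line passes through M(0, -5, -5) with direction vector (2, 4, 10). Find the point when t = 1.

P(t) = M + t·d
  = (0 + 2·1, -5 + 4·1, -5 + 10·1)
  = (0 + 2, -5 + 4, -5 + 10)
  = (2, -1, 5)

(2, -1, 5)


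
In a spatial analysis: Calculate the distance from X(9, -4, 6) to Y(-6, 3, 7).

d = √[(x₂-x₁)² + (y₂-y₁)² + (z₂-z₁)²]
  = √[(-15)² + 7² + 1²]
  = √[225 + 49 + 1]
  = √275
  ≈ 16.58

16.58


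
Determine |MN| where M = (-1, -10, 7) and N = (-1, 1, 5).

d = √[(x₂-x₁)² + (y₂-y₁)² + (z₂-z₁)²]
  = √[0² + 11² + (-2)²]
  = √[0 + 121 + 4]
  = √125
  ≈ 11.18

11.18


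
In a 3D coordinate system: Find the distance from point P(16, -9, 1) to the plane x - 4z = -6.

distance = |a·x₀ + b·y₀ + c·z₀ - d| / √(a² + b² + c²)
  = |1·16 + 0·(-9) + (-4)·1 - (-6)| / √(1² + 0² + (-4)²)
  = |16 + 0 - 4 + 6| / √(1 + 0 + 16)
  = |18| / √17
  = 18 / 4.123
  ≈ 4.366

4.366


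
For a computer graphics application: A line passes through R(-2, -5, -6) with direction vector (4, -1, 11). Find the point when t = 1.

P(t) = R + t·d
  = (-2 + 4·1, -5 + (-1)·1, -6 + 11·1)
  = (-2 + 4, -5 - 1, -6 + 11)
  = (2, -6, 5)

(2, -6, 5)


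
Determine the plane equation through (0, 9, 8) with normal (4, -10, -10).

The plane through P with normal n = (a, b, c) satisfies n·(r - P) = 0,
i.e. ax + by + cz = a·x₀ + b·y₀ + c·z₀.
d = 4·0 + (-10)·9 + (-10)·8
  = 0 - 90 - 80
  = -170
Equation: 4x - 10y - 10z = -170

4x - 10y - 10z = -170


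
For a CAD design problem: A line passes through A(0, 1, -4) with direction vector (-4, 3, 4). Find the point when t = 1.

P(t) = A + t·d
  = (0 + (-4)·1, 1 + 3·1, -4 + 4·1)
  = (0 - 4, 1 + 3, -4 + 4)
  = (-4, 4, 0)

(-4, 4, 0)


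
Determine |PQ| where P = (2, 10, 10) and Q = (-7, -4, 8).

d = √[(x₂-x₁)² + (y₂-y₁)² + (z₂-z₁)²]
  = √[(-9)² + (-14)² + (-2)²]
  = √[81 + 196 + 4]
  = √281
  ≈ 16.76

16.76


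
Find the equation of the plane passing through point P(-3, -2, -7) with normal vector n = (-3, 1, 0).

The plane through P with normal n = (a, b, c) satisfies n·(r - P) = 0,
i.e. ax + by + cz = a·x₀ + b·y₀ + c·z₀.
d = (-3)·(-3) + 1·(-2) + 0·(-7)
  = 9 - 2 + 0
  = 7
Equation: -3x + y = 7

-3x + y = 7


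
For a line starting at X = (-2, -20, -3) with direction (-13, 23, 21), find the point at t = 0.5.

P(t) = X + t·d
  = (-2 + (-13)·0.5, -20 + 23·0.5, -3 + 21·0.5)
  = (-2 - 6.5, -20 + 11.5, -3 + 10.5)
  = (-8.5, -8.5, 7.5)

(-8.5, -8.5, 7.5)


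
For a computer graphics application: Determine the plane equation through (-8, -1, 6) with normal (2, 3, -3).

The plane through P with normal n = (a, b, c) satisfies n·(r - P) = 0,
i.e. ax + by + cz = a·x₀ + b·y₀ + c·z₀.
d = 2·(-8) + 3·(-1) + (-3)·6
  = -16 - 3 - 18
  = -37
Equation: 2x + 3y - 3z = -37

2x + 3y - 3z = -37


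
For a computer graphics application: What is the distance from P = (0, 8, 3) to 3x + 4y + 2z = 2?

distance = |a·x₀ + b·y₀ + c·z₀ - d| / √(a² + b² + c²)
  = |3·0 + 4·8 + 2·3 - 2| / √(3² + 4² + 2²)
  = |0 + 32 + 6 - 2| / √(9 + 16 + 4)
  = |36| / √29
  = 36 / 5.385
  ≈ 6.685

6.685


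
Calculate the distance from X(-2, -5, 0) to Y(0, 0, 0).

d = √[(x₂-x₁)² + (y₂-y₁)² + (z₂-z₁)²]
  = √[2² + 5² + 0²]
  = √[4 + 25 + 0]
  = √29
  ≈ 5.385

5.385


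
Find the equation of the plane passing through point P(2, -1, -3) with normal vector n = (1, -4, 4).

The plane through P with normal n = (a, b, c) satisfies n·(r - P) = 0,
i.e. ax + by + cz = a·x₀ + b·y₀ + c·z₀.
d = 1·2 + (-4)·(-1) + 4·(-3)
  = 2 + 4 - 12
  = -6
Equation: x - 4y + 4z = -6

x - 4y + 4z = -6


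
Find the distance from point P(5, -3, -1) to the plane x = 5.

distance = |a·x₀ + b·y₀ + c·z₀ - d| / √(a² + b² + c²)
  = |1·5 + 0·(-3) + 0·(-1) - 5| / √(1² + 0² + 0²)
  = |5 + 0 + 0 - 5| / √(1 + 0 + 0)
  = |0| / √1
  = 0 / 1
  ≈ 0

0


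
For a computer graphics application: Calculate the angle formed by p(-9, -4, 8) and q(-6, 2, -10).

p·q = (-9)·(-6) + (-4)·2 + 8·(-10) = 54 - 8 - 80 = -34
|p| = √((-9)² + (-4)² + 8²) = √161 ≈ 12.69
|q| = √((-6)² + 2² + (-10)²) = √140 ≈ 11.83
cos θ = (p·q)/(|p||q|) = -34/(12.69·11.83) ≈ -0.2265
θ = arccos(-0.2265) ≈ 103.1°

103.1°


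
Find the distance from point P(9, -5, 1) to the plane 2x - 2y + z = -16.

distance = |a·x₀ + b·y₀ + c·z₀ - d| / √(a² + b² + c²)
  = |2·9 + (-2)·(-5) + 1·1 - (-16)| / √(2² + (-2)² + 1²)
  = |18 + 10 + 1 + 16| / √(4 + 4 + 1)
  = |45| / √9
  = 45 / 3
  ≈ 15

15


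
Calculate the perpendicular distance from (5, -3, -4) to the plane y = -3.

distance = |a·x₀ + b·y₀ + c·z₀ - d| / √(a² + b² + c²)
  = |0·5 + 1·(-3) + 0·(-4) - (-3)| / √(0² + 1² + 0²)
  = |0 - 3 + 0 + 3| / √(0 + 1 + 0)
  = |0| / √1
  = 0 / 1
  ≈ 0

0


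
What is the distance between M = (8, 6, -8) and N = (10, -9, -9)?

d = √[(x₂-x₁)² + (y₂-y₁)² + (z₂-z₁)²]
  = √[2² + (-15)² + (-1)²]
  = √[4 + 225 + 1]
  = √230
  ≈ 15.17

15.17


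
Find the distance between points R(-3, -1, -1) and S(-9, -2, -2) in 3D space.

d = √[(x₂-x₁)² + (y₂-y₁)² + (z₂-z₁)²]
  = √[(-6)² + (-1)² + (-1)²]
  = √[36 + 1 + 1]
  = √38
  ≈ 6.164

6.164


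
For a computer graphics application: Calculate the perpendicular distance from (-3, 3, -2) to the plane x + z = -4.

distance = |a·x₀ + b·y₀ + c·z₀ - d| / √(a² + b² + c²)
  = |1·(-3) + 0·3 + 1·(-2) - (-4)| / √(1² + 0² + 1²)
  = |-3 + 0 - 2 + 4| / √(1 + 0 + 1)
  = |-1| / √2
  = 1 / 1.414
  ≈ 0.7071

0.7071


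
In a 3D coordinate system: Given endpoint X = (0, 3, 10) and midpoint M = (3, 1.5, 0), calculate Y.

Y = 2M - X
  = (2·3 - 0, 2·1.5 - 3, 2·0 - 10)
  = (6 + 0, 3 - 3, 0 - 10)
  = (6, 0, -10)

(6, 0, -10)


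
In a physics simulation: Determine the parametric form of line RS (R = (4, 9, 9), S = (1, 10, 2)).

Direction vector d = S - R = (1 - 4, 10 - 9, 2 - 9) = (-3, 1, -7)
Parametric form r = R + t·d:
x = 4 - 3t, y = 9 + t, z = 9 - 7t

x = 4 - 3t, y = 9 + t, z = 9 - 7t


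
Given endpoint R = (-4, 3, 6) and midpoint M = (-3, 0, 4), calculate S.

S = 2M - R
  = (2·(-3) - (-4), 2·0 - 3, 2·4 - 6)
  = (-6 + 4, 0 - 3, 8 - 6)
  = (-2, -3, 2)

(-2, -3, 2)
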